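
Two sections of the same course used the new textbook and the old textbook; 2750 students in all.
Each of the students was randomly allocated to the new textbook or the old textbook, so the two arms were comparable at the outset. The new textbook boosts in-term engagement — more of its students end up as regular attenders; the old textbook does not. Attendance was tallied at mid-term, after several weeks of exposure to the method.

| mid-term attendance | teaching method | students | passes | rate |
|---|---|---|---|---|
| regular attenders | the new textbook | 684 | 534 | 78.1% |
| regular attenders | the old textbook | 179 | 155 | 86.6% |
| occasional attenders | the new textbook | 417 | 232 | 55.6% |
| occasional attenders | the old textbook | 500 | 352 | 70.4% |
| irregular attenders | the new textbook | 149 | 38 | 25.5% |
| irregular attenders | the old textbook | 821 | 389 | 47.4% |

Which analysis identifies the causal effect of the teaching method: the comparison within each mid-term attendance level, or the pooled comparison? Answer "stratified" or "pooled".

Mid-term attendance here is a post-treatment variable shaped by the teaching method; conditioning on it would introduce bias rather than remove it. The overall comparison is the causal one.
Pooled: the new textbook 64.3% vs the old textbook 59.7%; the new textbook is higher overall.

pooled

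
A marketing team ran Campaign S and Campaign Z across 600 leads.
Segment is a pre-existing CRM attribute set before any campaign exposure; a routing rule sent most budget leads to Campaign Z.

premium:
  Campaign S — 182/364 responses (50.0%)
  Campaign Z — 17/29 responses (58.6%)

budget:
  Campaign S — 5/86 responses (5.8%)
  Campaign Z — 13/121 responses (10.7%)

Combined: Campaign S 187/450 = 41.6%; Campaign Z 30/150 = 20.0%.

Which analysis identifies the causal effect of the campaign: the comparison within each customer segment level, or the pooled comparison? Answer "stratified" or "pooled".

stratified

Within every customer segment level Campaign Z has the higher rate, yet pooled Campaign S does — Simpson's reversal.
The imbalance in customer segment arose from how leads were allocated, not from anything the campaign did; and customer segment independently affects the outcome. The pooled gap is confounded — condition on customer segment.
Within each level — premium: 50.0% vs 58.6%; budget: 5.8% vs 10.7% — Campaign Z is higher every time.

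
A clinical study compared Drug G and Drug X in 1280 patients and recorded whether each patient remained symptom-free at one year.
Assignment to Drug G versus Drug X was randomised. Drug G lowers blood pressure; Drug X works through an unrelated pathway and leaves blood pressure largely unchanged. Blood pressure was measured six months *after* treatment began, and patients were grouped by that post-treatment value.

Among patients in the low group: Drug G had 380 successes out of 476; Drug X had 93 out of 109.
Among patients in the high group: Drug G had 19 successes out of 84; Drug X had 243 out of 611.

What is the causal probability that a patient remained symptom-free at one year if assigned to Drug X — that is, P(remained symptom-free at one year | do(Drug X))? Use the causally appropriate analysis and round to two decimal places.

0.47

The distribution of blood pressure is itself part of what the drug does — it is an intermediate outcome. Holding it fixed would remove that part of the effect; the total effect is the pooled difference.
So P(outcome | do(Drug X)) is just the pooled rate for Drug X: 336/720 = 0.467.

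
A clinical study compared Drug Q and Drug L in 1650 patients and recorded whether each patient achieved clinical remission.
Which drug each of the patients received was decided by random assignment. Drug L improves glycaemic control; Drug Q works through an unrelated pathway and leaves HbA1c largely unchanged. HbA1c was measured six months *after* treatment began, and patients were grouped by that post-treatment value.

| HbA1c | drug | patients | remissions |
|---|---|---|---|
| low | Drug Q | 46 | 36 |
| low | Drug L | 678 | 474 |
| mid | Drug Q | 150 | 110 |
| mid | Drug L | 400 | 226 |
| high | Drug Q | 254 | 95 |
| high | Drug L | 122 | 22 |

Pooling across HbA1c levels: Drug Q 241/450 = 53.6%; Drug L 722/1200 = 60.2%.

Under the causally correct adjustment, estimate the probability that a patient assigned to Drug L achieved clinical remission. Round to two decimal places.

Within every HbA1c level Drug Q has the higher rate, yet pooled Drug L does — Simpson's reversal.
The distribution of HbA1c is itself part of what the drug does — it is an intermediate outcome. Holding it fixed would remove that part of the effect; the total effect is the pooled difference.
So P(outcome | do(Drug L)) is just the pooled rate for Drug L: 722/1200 = 0.602.

0.60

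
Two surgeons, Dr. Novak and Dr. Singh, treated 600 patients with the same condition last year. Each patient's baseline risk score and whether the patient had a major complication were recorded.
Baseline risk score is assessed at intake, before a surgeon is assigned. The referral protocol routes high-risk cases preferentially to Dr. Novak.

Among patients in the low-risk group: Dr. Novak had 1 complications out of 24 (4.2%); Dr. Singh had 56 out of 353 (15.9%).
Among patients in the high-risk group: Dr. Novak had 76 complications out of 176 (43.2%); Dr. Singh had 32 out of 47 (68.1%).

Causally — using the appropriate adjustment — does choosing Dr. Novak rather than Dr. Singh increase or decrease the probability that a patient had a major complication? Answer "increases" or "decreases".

decreases

Within every baseline risk score level Dr. Novak has the lower rate, yet pooled Dr. Singh does — Simpson's reversal.
Baseline risk score is set before the surgeon has any effect — it is not caused by the surgeon — and it independently drives the outcome. That makes it a confounder, so the causal comparison is within baseline risk score levels.
Within each level — low-risk: 4.2% vs 15.9%; high-risk: 43.2% vs 68.1% — Dr. Novak is lower every time.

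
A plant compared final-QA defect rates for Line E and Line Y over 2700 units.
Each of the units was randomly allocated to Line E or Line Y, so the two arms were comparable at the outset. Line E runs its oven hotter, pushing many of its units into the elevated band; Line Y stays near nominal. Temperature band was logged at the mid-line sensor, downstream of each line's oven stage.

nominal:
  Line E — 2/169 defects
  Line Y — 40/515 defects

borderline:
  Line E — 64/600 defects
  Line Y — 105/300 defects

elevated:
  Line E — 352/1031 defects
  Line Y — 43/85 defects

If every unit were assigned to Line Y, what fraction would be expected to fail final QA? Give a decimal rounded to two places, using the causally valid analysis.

The distribution of in-process temperature band is itself part of what the line does — it is an intermediate outcome. Holding it fixed would remove that part of the effect; the total effect is the pooled difference.
So P(outcome | do(Line Y)) is just the pooled rate for Line Y: 188/900 = 0.209.

0.21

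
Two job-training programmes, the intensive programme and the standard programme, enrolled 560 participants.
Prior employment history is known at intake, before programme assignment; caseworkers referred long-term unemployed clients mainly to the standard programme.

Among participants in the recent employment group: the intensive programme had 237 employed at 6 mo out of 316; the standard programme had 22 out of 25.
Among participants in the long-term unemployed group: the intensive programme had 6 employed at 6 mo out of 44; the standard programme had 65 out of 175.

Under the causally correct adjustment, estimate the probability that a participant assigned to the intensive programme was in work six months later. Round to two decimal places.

Since prior employment history is a pre-existing factor (not a product of the programme) and it affects the outcome on its own, it is a confounder. The stratified rates, not the pooled rate, identify the causal effect.
Standardising the intensive programme to the population prior employment history mix: 0.609·237/316 + 0.391·6/44 = 0.510.

0.51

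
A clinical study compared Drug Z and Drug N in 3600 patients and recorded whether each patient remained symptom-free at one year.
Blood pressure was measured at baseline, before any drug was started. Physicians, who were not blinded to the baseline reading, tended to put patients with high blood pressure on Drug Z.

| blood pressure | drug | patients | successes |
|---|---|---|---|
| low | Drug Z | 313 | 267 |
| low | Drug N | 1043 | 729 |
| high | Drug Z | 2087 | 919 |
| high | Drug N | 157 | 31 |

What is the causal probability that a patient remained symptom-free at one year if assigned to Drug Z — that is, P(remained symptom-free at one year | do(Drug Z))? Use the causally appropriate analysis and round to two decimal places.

0.60

The blood pressure-specific comparison favours Drug Z throughout, but the pooled figures favour Drug N. The question is whether to condition on blood pressure.
Blood pressure differs across drugs for reasons unrelated to any effect of the drug itself, and it separately predicts the outcome — a classic confounder. We must compare within blood pressure levels.
Standardising Drug Z to the population blood pressure mix: 0.377·267/313 + 0.623·919/2087 = 0.596.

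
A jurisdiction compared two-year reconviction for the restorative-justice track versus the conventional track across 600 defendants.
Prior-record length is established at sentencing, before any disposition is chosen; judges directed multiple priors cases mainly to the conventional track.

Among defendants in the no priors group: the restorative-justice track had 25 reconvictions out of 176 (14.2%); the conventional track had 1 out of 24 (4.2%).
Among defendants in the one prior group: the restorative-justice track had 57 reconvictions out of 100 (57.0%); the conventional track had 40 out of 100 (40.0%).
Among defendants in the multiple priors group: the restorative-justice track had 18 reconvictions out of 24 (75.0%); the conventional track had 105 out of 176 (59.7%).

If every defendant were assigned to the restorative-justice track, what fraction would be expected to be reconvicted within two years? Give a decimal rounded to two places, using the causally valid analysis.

The stratified and pooled comparisons disagree (the conventional track wins within each prior-record length; the restorative-justice track wins overall), so the answer turns on the causal role of prior-record length.
Prior-record length is set before the disposition has any effect — it is not caused by the disposition — and it independently drives the outcome. That makes it a confounder, so the causal comparison is within prior-record length levels.
Standardising the restorative-justice track to the population prior-record length mix: 0.333·25/176 + 0.333·57/100 + 0.333·18/24 = 0.487.

0.49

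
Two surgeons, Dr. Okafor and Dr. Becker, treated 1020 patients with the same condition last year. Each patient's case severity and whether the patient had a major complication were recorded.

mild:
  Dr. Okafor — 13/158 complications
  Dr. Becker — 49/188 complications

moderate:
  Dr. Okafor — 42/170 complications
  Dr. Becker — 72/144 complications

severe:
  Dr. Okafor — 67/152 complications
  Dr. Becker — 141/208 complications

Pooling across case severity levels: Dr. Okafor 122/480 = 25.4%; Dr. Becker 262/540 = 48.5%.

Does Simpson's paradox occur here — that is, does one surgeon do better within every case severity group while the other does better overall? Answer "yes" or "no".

Within each case severity level (mild 8.2% vs 26.1%; moderate 24.7% vs 50.0%; severe 44.1% vs 67.8%), Dr. Okafor has the lower rate every time. Pooled: 25.4% vs 48.5% — Dr. Okafor has the lower rate overall. They agree.

no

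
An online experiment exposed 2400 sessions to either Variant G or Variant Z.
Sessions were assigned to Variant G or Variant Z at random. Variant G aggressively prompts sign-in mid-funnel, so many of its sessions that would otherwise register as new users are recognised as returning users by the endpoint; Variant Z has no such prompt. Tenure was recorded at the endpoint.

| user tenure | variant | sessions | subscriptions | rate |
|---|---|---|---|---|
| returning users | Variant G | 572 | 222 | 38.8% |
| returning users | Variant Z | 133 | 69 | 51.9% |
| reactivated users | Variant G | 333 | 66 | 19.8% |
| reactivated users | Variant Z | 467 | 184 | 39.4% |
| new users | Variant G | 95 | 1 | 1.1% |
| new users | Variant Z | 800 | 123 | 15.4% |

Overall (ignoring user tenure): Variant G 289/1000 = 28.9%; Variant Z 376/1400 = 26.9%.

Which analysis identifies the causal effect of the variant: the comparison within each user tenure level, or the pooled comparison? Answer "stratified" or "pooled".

pooled

User tenure here is a post-treatment variable shaped by the variant; conditioning on it would introduce bias rather than remove it. The overall comparison is the causal one.
Pooled: Variant G 28.9% vs Variant Z 26.9%; Variant G is higher overall.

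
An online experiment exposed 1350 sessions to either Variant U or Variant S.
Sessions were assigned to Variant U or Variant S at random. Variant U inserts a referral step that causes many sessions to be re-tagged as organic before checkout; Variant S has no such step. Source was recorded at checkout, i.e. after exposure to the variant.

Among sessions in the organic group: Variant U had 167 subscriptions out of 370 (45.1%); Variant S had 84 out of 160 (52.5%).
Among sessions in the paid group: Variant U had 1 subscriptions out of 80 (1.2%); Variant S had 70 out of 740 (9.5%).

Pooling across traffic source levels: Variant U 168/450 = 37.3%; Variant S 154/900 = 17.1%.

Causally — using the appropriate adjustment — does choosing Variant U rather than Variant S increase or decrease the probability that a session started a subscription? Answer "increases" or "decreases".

Because the variant influences traffic source, traffic source is a post-treatment mediator, not a confounder. Stratifying on it would bias the estimate; the causal effect is the crude pooled difference.
Pooled: Variant U 37.3% vs Variant S 17.1%; Variant U is higher overall.

increases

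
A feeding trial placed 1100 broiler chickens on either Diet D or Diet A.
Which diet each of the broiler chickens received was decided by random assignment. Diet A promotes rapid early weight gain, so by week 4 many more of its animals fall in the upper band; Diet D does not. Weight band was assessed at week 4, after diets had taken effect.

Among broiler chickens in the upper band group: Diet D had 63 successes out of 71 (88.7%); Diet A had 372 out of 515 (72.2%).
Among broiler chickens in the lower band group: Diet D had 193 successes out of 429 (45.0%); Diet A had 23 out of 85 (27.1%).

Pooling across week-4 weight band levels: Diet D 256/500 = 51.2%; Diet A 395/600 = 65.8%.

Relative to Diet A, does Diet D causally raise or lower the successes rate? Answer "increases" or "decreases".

decreases

Diet D is higher inside every week-4 weight band stratum but Diet A is higher in aggregate. Whether to stratify depends on how week-4 weight band relates to the diet.
Week-4 weight band here is a post-treatment variable shaped by the diet; conditioning on it would introduce bias rather than remove it. The overall comparison is the causal one.
Pooled: Diet D 51.2% vs Diet A 65.8%; Diet A is higher overall.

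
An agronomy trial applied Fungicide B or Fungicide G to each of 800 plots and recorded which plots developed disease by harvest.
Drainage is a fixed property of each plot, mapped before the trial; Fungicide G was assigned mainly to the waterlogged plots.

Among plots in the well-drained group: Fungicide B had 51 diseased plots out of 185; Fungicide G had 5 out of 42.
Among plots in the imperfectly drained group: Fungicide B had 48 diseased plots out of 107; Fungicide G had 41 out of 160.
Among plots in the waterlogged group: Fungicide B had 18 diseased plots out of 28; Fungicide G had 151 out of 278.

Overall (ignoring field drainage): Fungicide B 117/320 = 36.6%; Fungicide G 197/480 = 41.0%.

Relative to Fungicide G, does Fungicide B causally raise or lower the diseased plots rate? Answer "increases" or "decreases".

Within every field drainage level Fungicide G has the lower rate, yet pooled Fungicide B does — Simpson's reversal.
The imbalance in field drainage arose from how plots were allocated, not from anything the fungicide did; and field drainage independently affects the outcome. The pooled gap is confounded — condition on field drainage.
Within each level — well-drained: 27.6% vs 11.9%; imperfectly drained: 44.9% vs 25.6%; waterlogged: 64.3% vs 54.3% — Fungicide G is lower every time.

increases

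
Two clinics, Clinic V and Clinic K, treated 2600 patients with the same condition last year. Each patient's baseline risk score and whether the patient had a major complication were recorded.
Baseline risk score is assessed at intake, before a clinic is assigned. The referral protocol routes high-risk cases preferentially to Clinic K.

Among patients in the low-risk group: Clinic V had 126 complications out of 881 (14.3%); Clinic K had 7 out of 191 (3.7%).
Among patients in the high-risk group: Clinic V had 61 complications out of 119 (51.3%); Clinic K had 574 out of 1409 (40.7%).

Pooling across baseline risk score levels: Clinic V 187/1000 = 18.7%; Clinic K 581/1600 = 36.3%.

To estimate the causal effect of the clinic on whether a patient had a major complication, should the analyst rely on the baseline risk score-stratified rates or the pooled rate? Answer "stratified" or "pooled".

stratified

Baseline risk score differs across clinics for reasons unrelated to any effect of the clinic itself, and it separately predicts the outcome — a classic confounder. We must compare within baseline risk score levels.
Within each level — low-risk: 14.3% vs 3.7%; high-risk: 51.3% vs 40.7% — Clinic K is lower every time.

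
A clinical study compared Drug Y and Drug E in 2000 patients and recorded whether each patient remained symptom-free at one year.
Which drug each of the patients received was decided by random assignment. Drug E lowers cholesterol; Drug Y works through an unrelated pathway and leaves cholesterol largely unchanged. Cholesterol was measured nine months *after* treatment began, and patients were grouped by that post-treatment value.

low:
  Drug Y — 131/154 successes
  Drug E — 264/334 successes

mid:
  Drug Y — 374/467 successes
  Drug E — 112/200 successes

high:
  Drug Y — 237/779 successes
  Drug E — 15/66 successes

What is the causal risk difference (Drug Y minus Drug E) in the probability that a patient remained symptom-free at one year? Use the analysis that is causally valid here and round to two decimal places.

Stratifying would compare drugs among patients the drugs themselves sorted into cholesterol groups — a form of selection on an intermediate. The unconditioned pooled rates give the total causal effect.
The causal difference is the pooled difference: 0.530 − 0.652 = -0.122.

-0.12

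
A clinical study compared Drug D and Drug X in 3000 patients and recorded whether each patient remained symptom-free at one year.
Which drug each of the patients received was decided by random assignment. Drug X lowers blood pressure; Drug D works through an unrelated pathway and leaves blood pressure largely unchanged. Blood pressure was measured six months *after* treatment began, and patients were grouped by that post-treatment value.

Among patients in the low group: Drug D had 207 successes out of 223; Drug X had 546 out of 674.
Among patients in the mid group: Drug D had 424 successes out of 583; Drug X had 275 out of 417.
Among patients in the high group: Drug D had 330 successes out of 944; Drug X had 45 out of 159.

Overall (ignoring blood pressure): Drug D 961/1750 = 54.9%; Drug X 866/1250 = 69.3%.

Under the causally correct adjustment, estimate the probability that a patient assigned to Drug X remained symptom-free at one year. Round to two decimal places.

The stratified and pooled comparisons disagree (Drug D wins within each blood pressure; Drug X wins overall), so the answer turns on the causal role of blood pressure.
Stratifying would compare drugs among patients the drugs themselves sorted into blood pressure groups — a form of selection on an intermediate. The unconditioned pooled rates give the total causal effect.
So P(outcome | do(Drug X)) is just the pooled rate for Drug X: 866/1250 = 0.693.

0.69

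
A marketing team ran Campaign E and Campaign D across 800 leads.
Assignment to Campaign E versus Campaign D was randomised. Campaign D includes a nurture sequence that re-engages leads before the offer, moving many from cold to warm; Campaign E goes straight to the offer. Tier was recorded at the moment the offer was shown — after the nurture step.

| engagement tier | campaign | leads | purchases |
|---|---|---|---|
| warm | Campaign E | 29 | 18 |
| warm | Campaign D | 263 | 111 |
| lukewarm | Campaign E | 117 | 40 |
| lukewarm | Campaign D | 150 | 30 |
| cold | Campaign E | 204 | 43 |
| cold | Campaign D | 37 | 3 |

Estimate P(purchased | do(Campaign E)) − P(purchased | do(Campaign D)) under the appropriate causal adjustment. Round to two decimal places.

Stratifying would compare campaigns among leads the campaigns themselves sorted into engagement tier groups — a form of selection on an intermediate. The unconditioned pooled rates give the total causal effect.
The causal difference is the pooled difference: 0.289 − 0.320 = -0.031.

-0.03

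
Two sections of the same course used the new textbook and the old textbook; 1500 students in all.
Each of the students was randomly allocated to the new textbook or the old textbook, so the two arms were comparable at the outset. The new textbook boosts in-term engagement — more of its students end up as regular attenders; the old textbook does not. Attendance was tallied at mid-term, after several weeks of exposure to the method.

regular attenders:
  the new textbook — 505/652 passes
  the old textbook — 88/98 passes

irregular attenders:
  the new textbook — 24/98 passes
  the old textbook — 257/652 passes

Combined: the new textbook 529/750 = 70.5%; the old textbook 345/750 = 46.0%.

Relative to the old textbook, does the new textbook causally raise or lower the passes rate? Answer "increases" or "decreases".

increases

Stratifying would compare teaching methods among students the teaching methods themselves sorted into mid-term attendance groups — a form of selection on an intermediate. The unconditioned pooled rates give the total causal effect.
Pooled: the new textbook 70.5% vs the old textbook 46.0%; the new textbook is higher overall.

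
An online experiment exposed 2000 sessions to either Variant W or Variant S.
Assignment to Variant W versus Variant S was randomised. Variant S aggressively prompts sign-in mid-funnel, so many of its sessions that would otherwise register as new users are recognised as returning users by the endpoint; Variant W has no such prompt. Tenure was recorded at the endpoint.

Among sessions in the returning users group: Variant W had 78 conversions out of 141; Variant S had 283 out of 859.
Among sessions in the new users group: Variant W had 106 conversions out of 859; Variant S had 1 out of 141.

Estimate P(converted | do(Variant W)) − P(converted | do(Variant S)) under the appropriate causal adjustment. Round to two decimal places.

User tenure is downstream of the variant. One should not condition on a consequence of treatment, so the overall rates are the right comparison.
The causal difference is the pooled difference: 0.184 − 0.284 = -0.100.

-0.10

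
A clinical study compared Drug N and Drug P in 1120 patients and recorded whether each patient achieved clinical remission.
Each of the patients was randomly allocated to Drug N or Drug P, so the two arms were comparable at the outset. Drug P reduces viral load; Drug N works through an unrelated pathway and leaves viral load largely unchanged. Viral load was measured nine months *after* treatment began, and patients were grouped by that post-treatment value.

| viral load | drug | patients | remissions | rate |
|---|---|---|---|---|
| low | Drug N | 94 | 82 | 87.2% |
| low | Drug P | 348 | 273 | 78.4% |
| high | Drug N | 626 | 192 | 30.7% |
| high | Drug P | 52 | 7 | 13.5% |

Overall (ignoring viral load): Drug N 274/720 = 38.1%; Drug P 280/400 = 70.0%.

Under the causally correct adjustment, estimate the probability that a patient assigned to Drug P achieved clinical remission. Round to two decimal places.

0.70

The distribution of viral load is itself part of what the drug does — it is an intermediate outcome. Holding it fixed would remove that part of the effect; the total effect is the pooled difference.
So P(outcome | do(Drug P)) is just the pooled rate for Drug P: 280/400 = 0.700.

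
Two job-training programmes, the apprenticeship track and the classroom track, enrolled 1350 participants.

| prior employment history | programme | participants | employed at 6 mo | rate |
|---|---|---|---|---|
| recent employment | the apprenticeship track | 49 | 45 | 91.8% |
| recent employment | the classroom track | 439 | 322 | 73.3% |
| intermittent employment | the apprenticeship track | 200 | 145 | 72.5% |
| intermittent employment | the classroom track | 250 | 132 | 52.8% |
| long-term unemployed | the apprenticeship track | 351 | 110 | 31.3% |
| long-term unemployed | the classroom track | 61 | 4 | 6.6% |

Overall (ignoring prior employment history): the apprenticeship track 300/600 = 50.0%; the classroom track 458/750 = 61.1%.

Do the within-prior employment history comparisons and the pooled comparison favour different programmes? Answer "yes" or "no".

Within each prior employment history level (recent employment 91.8% vs 73.3%; intermittent employment 72.5% vs 52.8%; long-term unemployed 31.3% vs 6.6%), the apprenticeship track has the higher rate every time. Pooled: 50.0% vs 61.1% — the classroom track has the higher rate overall. The two comparisons disagree.

yes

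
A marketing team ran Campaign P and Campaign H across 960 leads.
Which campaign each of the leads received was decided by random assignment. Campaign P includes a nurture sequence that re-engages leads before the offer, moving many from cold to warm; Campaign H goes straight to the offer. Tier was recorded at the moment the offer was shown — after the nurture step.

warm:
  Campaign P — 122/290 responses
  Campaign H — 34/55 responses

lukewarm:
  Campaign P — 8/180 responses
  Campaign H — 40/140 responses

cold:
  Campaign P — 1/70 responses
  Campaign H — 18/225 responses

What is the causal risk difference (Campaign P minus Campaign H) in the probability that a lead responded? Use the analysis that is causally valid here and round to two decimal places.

Because the campaign influences engagement tier, engagement tier is a post-treatment mediator, not a confounder. Stratifying on it would bias the estimate; the causal effect is the crude pooled difference.
The causal difference is the pooled difference: 0.243 − 0.219 = +0.024.

+0.02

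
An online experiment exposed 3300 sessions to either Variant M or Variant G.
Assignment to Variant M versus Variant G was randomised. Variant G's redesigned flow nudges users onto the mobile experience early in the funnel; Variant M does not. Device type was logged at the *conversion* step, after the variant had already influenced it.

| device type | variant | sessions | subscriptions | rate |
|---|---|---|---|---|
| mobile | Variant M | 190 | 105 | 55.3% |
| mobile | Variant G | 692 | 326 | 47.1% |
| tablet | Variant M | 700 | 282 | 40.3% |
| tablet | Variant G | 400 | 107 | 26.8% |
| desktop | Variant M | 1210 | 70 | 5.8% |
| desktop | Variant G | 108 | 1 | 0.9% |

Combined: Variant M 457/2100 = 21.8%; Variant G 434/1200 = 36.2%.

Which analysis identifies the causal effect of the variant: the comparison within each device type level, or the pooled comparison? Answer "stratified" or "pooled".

The stratified and pooled comparisons disagree (Variant M wins within each device type; Variant G wins overall), so the answer turns on the causal role of device type.
Device type here is a post-treatment variable shaped by the variant; conditioning on it would introduce bias rather than remove it. The overall comparison is the causal one.
Pooled: Variant M 21.8% vs Variant G 36.2%; Variant G is higher overall.

pooled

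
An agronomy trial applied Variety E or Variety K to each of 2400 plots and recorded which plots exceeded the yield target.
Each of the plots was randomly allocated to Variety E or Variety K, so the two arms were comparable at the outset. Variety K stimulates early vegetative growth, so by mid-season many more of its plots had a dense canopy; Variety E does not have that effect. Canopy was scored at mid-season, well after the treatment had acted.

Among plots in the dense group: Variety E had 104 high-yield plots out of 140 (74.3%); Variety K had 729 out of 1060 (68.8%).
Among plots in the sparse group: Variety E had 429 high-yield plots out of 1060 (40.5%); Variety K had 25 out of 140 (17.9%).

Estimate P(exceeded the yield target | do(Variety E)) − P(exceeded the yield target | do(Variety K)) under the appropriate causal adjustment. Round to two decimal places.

-0.18

The stratified and pooled comparisons disagree (Variety E wins within each mid-season canopy; Variety K wins overall), so the answer turns on the causal role of mid-season canopy.
Mid-season canopy is downstream of the variety. One should not condition on a consequence of treatment, so the overall rates are the right comparison.
The causal difference is the pooled difference: 0.444 − 0.628 = -0.184.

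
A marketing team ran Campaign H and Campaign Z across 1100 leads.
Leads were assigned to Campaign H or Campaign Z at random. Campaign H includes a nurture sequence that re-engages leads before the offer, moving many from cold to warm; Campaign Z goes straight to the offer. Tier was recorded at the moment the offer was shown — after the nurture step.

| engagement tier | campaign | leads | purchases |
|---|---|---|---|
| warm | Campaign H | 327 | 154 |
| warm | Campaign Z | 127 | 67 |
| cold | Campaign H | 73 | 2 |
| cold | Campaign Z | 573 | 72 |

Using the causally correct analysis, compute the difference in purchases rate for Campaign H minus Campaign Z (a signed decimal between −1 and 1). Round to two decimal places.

Within every engagement tier level Campaign Z has the higher rate, yet pooled Campaign H does — Simpson's reversal.
Because the campaign influences engagement tier, engagement tier is a post-treatment mediator, not a confounder. Stratifying on it would bias the estimate; the causal effect is the crude pooled difference.
The causal difference is the pooled difference: 0.390 − 0.199 = +0.191.

+0.19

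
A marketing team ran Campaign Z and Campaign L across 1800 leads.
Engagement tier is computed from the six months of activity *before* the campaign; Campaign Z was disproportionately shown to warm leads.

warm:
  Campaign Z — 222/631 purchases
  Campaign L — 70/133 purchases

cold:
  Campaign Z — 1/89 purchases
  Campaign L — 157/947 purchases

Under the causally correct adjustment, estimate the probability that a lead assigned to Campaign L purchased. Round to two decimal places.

The stratified and pooled comparisons disagree (Campaign L wins within each engagement tier; Campaign Z wins overall), so the answer turns on the causal role of engagement tier.
Engagement tier satisfies the back-door criterion: it is not a descendant of the campaign, and it blocks the spurious path from campaign to outcome. Adjusting for it (i.e., using the within-engagement tier rates) gives the causal effect.
Standardising Campaign L to the population engagement tier mix: 0.424·70/133 + 0.576·157/947 = 0.319.

0.32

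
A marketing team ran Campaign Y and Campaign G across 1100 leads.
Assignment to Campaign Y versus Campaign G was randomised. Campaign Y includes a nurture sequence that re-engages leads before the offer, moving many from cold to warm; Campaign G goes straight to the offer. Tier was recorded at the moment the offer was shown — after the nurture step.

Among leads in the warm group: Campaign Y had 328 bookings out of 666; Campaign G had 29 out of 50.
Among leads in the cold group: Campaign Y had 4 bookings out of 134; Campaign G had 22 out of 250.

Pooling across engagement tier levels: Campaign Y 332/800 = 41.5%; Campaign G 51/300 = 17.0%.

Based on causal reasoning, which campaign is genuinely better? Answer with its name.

Campaign G is higher inside every engagement tier stratum but Campaign Y is higher in aggregate. Whether to stratify depends on how engagement tier relates to the campaign.
Engagement tier is downstream of the campaign. One should not condition on a consequence of treatment, so the overall rates are the right comparison.
Pooled: Campaign Y 41.5% vs Campaign G 17.0%; Campaign Y is higher overall.

Campaign Y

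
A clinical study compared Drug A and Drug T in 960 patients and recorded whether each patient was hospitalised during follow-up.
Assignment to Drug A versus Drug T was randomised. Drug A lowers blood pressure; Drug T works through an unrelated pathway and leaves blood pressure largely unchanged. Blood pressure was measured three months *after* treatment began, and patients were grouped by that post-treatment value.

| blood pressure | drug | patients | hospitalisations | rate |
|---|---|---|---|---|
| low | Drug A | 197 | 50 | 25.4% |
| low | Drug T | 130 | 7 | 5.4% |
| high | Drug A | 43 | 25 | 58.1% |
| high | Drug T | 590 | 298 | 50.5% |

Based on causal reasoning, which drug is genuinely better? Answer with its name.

Drug A

Blood pressure is downstream of the drug. One should not condition on a consequence of treatment, so the overall rates are the right comparison.
Pooled: Drug A 31.2% vs Drug T 42.4%; Drug A is lower overall.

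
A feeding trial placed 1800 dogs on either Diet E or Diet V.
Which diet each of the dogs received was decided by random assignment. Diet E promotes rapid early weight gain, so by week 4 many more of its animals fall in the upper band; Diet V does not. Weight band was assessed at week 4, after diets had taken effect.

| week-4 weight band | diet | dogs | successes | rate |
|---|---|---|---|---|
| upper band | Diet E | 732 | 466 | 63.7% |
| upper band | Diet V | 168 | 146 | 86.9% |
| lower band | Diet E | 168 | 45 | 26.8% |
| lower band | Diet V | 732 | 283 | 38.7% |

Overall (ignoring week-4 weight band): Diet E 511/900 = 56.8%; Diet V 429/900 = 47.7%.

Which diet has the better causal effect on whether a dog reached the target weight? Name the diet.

Within every week-4 weight band level Diet V has the higher rate, yet pooled Diet E does — Simpson's reversal.
Because the diet influences week-4 weight band, week-4 weight band is a post-treatment mediator, not a confounder. Stratifying on it would bias the estimate; the causal effect is the crude pooled difference.
Pooled: Diet E 56.8% vs Diet V 47.7%; Diet E is higher overall.

Diet E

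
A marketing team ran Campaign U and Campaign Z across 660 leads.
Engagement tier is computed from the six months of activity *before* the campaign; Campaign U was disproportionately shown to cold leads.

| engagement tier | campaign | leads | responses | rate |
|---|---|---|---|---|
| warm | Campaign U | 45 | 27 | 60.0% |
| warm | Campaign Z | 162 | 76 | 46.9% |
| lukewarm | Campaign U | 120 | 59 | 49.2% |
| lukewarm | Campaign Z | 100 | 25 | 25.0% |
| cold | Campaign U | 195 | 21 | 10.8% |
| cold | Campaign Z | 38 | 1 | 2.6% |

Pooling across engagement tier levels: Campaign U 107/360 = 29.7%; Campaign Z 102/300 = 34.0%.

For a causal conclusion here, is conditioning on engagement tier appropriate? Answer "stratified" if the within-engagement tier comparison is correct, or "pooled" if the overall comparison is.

stratified

Since engagement tier is a pre-existing factor (not a product of the campaign) and it affects the outcome on its own, it is a confounder. The stratified rates, not the pooled rate, identify the causal effect.
Within each level — warm: 60.0% vs 46.9%; lukewarm: 49.2% vs 25.0%; cold: 10.8% vs 2.6% — Campaign U is higher every time.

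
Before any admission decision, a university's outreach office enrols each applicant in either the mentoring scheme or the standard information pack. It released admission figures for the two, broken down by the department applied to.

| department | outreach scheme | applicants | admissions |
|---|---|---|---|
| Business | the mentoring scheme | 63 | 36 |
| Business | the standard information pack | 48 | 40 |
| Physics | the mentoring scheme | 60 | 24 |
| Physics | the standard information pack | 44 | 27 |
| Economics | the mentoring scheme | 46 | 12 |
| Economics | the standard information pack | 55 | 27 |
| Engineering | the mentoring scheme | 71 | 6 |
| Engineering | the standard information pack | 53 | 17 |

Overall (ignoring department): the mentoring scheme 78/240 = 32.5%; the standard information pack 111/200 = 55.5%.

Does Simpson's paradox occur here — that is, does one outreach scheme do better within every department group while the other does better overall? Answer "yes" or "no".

no

Within each department level (Business 57.1% vs 83.3%; Physics 40.0% vs 61.4%; Economics 26.1% vs 49.1%; Engineering 8.5% vs 32.1%), the standard information pack has the higher rate every time. Pooled: 32.5% vs 55.5% — the standard information pack has the higher rate overall. They agree.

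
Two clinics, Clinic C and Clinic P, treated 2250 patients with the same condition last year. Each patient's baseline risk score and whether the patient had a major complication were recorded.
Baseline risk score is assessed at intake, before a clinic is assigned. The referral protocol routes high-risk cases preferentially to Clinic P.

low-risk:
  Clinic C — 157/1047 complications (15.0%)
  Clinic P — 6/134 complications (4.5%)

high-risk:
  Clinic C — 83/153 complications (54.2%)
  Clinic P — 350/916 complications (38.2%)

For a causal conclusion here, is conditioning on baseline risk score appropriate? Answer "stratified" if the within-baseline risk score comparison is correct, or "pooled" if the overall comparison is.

stratified

Clinic P is lower inside every baseline risk score stratum but Clinic C is lower in aggregate. Whether to stratify depends on how baseline risk score relates to the clinic.
Nothing the clinic does changes baseline risk score; the imbalance is an allocation artefact. With baseline risk score also predicting the outcome, the pooled figure is confounded, and the within-stratum comparison is the causal one.
Within each level — low-risk: 15.0% vs 4.5%; high-risk: 54.2% vs 38.2% — Clinic P is lower every time.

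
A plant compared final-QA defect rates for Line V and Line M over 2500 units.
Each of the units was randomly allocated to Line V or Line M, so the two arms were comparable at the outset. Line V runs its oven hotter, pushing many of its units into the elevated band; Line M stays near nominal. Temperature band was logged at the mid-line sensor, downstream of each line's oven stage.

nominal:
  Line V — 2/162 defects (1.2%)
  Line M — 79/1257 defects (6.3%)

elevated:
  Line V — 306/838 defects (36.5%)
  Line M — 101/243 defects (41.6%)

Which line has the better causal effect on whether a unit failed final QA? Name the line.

Line M

Within every in-process temperature band level Line V has the lower rate, yet pooled Line M does — Simpson's reversal.
In-process temperature band here is a post-treatment variable shaped by the line; conditioning on it would introduce bias rather than remove it. The overall comparison is the causal one.
Pooled: Line V 30.8% vs Line M 12.0%; Line M is lower overall.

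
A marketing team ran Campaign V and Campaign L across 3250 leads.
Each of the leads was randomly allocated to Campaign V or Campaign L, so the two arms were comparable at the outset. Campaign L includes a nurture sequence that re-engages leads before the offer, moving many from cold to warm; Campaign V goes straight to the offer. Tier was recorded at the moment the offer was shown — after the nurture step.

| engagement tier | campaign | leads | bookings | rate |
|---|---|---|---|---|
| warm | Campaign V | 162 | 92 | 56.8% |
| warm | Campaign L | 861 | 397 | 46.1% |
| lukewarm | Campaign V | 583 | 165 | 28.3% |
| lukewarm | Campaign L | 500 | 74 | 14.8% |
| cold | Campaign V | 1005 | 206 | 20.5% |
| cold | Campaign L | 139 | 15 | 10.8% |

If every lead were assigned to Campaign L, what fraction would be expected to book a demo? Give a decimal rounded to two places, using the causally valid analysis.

0.32

Engagement tier here is a post-treatment variable shaped by the campaign; conditioning on it would introduce bias rather than remove it. The overall comparison is the causal one.
So P(outcome | do(Campaign L)) is just the pooled rate for Campaign L: 486/1500 = 0.324.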